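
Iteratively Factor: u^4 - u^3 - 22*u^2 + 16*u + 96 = (u - 3)*(u^3 + 2*u^2 - 16*u - 32) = (u - 4)*(u - 3)*(u^2 + 6*u + 8) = (u - 4)*(u - 3)*(u + 4)*(u + 2)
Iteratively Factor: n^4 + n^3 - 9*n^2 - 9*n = (n)*(n^3 + n^2 - 9*n - 9) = n*(n + 3)*(n^2 - 2*n - 3) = n*(n + 1)*(n + 3)*(n - 3)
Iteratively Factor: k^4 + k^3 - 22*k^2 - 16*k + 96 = (k - 4)*(k^3 + 5*k^2 - 2*k - 24) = (k - 4)*(k - 2)*(k^2 + 7*k + 12) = (k - 4)*(k - 2)*(k + 3)*(k + 4)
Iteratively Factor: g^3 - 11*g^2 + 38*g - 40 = (g - 4)*(g^2 - 7*g + 10) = (g - 5)*(g - 4)*(g - 2)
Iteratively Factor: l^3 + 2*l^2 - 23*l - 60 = (l + 3)*(l^2 - l - 20) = (l + 3)*(l + 4)*(l - 5)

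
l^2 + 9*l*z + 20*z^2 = (l + 4*z)*(l + 5*z)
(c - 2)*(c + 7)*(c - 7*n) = c^3 - 7*c^2*n + 5*c^2 - 35*c*n - 14*c + 98*n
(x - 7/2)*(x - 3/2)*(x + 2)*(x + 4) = x^4 + x^3 - 67*x^2/4 - 17*x/2 + 42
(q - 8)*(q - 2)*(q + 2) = q^3 - 8*q^2 - 4*q + 32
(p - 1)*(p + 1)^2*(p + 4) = p^4 + 5*p^3 + 3*p^2 - 5*p - 4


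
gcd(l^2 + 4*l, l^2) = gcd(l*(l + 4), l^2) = l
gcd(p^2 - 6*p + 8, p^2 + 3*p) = 1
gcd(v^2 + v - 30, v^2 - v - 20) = v - 5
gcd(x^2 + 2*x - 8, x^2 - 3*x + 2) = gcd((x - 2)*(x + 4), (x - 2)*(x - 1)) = x - 2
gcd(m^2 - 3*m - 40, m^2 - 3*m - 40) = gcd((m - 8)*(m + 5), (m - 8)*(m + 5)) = m^2 - 3*m - 40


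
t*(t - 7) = t^2 - 7*t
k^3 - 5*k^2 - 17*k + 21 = (k - 7)*(k - 1)*(k + 3)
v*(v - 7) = v^2 - 7*v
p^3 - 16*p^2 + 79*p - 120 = (p - 8)*(p - 5)*(p - 3)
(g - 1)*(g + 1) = g^2 - 1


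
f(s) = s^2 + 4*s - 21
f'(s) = 2*s + 4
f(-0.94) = -23.88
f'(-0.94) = 2.12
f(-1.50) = -24.75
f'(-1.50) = 1.00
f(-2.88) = -24.23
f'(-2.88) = -1.76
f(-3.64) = -22.31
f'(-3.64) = -3.28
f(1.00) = -16.00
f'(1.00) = 6.00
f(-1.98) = -25.00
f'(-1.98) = 0.04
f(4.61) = 18.69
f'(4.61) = 13.22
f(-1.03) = -24.06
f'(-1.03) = 1.94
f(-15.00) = 144.00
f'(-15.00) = -26.00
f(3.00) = 0.00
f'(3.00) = 10.00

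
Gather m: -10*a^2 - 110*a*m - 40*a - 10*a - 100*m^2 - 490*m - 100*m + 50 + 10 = -10*a^2 - 50*a - 100*m^2 + m*(-110*a - 590) + 60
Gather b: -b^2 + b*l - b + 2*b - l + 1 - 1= -b^2 + b*(l + 1) - l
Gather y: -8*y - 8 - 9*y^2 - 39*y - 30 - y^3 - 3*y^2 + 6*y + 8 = -y^3 - 12*y^2 - 41*y - 30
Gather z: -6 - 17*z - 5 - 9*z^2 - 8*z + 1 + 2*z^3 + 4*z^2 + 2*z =2*z^3 - 5*z^2 - 23*z - 10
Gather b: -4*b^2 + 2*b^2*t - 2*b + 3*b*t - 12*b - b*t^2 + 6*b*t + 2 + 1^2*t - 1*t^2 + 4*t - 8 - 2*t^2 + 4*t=b^2*(2*t - 4) + b*(-t^2 + 9*t - 14) - 3*t^2 + 9*t - 6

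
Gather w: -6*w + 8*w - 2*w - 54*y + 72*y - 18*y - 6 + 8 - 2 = 0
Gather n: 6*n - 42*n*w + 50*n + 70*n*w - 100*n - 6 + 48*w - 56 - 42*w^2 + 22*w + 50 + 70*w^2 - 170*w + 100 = n*(28*w - 44) + 28*w^2 - 100*w + 88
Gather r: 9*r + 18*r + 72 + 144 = 27*r + 216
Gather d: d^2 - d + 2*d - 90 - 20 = d^2 + d - 110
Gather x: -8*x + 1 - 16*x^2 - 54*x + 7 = -16*x^2 - 62*x + 8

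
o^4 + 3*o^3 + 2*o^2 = o^2*(o + 1)*(o + 2)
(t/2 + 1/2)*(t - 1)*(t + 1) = t^3/2 + t^2/2 - t/2 - 1/2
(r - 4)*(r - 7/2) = r^2 - 15*r/2 + 14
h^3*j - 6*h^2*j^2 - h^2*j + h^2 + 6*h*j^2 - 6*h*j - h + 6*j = (h - 1)*(h - 6*j)*(h*j + 1)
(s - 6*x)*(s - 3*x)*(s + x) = s^3 - 8*s^2*x + 9*s*x^2 + 18*x^3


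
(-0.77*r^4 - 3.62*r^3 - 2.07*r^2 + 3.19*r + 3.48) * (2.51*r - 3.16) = -1.9327*r^5 - 6.653*r^4 + 6.2435*r^3 + 14.5481*r^2 - 1.3456*r - 10.9968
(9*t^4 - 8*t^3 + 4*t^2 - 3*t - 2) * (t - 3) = 9*t^5 - 35*t^4 + 28*t^3 - 15*t^2 + 7*t + 6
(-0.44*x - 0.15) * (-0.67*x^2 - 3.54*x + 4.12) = 0.2948*x^3 + 1.6581*x^2 - 1.2818*x - 0.618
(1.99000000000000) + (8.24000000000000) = 10.2300000000000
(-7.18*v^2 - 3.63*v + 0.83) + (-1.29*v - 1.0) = -7.18*v^2 - 4.92*v - 0.17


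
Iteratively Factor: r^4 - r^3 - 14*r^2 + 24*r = (r - 2)*(r^3 + r^2 - 12*r) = (r - 2)*(r + 4)*(r^2 - 3*r) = (r - 3)*(r - 2)*(r + 4)*(r)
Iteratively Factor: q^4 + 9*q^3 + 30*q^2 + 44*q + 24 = (q + 2)*(q^3 + 7*q^2 + 16*q + 12) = (q + 2)^2*(q^2 + 5*q + 6) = (q + 2)^2*(q + 3)*(q + 2)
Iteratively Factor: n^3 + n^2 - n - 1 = (n + 1)*(n^2 - 1) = (n + 1)^2*(n - 1)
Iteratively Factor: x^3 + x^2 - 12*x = (x - 3)*(x^2 + 4*x) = x*(x - 3)*(x + 4)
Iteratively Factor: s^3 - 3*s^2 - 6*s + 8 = (s - 1)*(s^2 - 2*s - 8) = (s - 4)*(s - 1)*(s + 2)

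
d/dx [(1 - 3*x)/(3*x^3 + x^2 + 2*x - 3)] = (-9*x^3 - 3*x^2 - 6*x + (3*x - 1)*(9*x^2 + 2*x + 2) + 9)/(3*x^3 + x^2 + 2*x - 3)^2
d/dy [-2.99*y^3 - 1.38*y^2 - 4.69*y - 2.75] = -8.97*y^2 - 2.76*y - 4.69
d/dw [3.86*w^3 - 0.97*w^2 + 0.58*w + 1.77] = 11.58*w^2 - 1.94*w + 0.58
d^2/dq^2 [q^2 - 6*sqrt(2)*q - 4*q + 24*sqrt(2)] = 2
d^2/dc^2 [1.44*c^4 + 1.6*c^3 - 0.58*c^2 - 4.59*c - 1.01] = 17.28*c^2 + 9.6*c - 1.16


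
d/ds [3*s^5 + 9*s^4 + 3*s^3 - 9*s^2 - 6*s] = 15*s^4 + 36*s^3 + 9*s^2 - 18*s - 6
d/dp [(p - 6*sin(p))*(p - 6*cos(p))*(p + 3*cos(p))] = 3*p^2*sin(p) - 6*p^2*cos(p) + 3*p^2 - 12*p*sin(p) + 18*sqrt(2)*p*sin(2*p + pi/4) - 6*p*cos(p) + 27*cos(p) + 81*cos(3*p) - 9*sqrt(2)*cos(2*p + pi/4) - 9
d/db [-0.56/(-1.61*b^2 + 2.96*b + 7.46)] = (1.6576 - 1.8032*b)/(-1.61*b^2 + 2.96*b + 7.46)^2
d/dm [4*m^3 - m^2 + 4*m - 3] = 12*m^2 - 2*m + 4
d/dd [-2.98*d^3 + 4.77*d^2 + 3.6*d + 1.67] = -8.94*d^2 + 9.54*d + 3.6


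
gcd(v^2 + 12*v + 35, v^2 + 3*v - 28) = v + 7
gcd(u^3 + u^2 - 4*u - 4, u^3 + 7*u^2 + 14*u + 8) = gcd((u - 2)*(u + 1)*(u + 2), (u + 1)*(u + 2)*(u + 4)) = u^2 + 3*u + 2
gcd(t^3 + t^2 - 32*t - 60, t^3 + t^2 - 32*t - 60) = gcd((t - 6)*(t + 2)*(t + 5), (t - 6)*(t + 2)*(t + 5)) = t^3 + t^2 - 32*t - 60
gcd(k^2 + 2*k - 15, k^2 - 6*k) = 1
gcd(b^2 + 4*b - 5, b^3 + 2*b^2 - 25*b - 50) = b + 5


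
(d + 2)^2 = d^2 + 4*d + 4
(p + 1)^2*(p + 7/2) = p^3 + 11*p^2/2 + 8*p + 7/2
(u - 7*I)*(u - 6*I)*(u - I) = u^3 - 14*I*u^2 - 55*u + 42*I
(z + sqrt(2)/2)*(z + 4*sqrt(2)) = z^2 + 9*sqrt(2)*z/2 + 4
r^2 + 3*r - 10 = (r - 2)*(r + 5)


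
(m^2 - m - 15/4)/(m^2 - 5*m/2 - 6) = (m - 5/2)/(m - 4)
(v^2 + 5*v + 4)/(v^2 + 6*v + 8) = (v + 1)/(v + 2)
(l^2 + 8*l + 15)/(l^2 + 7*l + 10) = (l + 3)/(l + 2)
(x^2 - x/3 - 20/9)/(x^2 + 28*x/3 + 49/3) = (9*x^2 - 3*x - 20)/(3*(3*x^2 + 28*x + 49))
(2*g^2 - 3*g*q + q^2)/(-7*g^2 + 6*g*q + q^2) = (-2*g + q)/(7*g + q)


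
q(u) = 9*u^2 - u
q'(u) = 18*u - 1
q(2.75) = 65.31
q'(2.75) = 48.50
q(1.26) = 13.03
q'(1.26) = 21.68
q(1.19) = 11.55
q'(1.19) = 20.42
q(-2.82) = 74.39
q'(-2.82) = -51.76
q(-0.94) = 8.89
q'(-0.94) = -17.92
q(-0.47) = 2.46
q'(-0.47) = -9.46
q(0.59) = 2.54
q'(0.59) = 9.62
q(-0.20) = 0.56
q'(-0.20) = -4.60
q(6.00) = 318.00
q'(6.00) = 107.00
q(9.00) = 720.00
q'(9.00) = 161.00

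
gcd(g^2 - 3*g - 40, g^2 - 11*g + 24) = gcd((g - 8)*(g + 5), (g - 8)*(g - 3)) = g - 8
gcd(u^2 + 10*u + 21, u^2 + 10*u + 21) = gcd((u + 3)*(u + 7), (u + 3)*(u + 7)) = u^2 + 10*u + 21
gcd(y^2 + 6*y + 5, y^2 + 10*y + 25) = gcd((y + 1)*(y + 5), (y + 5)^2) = y + 5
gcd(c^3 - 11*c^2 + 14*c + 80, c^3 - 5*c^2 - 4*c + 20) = c^2 - 3*c - 10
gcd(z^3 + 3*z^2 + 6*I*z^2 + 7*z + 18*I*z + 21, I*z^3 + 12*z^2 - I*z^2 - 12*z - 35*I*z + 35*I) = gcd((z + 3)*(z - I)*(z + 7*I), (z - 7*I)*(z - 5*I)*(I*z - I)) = 1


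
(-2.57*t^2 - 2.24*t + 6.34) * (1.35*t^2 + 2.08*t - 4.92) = -3.4695*t^4 - 8.3696*t^3 + 16.5442*t^2 + 24.208*t - 31.1928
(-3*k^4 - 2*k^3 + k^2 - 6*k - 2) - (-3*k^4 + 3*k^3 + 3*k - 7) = -5*k^3 + k^2 - 9*k + 5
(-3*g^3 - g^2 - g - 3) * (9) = -27*g^3 - 9*g^2 - 9*g - 27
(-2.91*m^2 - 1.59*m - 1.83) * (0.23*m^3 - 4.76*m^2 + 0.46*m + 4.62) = -0.6693*m^5 + 13.4859*m^4 + 5.8089*m^3 - 5.4648*m^2 - 8.1876*m - 8.4546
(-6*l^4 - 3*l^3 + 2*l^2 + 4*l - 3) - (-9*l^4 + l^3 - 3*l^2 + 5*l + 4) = 3*l^4 - 4*l^3 + 5*l^2 - l - 7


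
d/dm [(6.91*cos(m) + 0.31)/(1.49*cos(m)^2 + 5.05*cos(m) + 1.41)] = (10.2959*cos(m)^2 + 0.9238*cos(m) - 8.1776)*sin(m)/(2.2201*cos(m)^4 + 15.049*cos(m)^3 + 29.7043*cos(m)^2 + 14.241*cos(m) + 1.9881)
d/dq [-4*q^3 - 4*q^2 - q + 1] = -12*q^2 - 8*q - 1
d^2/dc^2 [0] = 0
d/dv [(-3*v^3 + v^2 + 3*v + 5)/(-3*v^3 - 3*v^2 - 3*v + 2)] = (12*v^4 + 36*v^3 + 33*v^2 + 34*v + 21)/(9*v^6 + 18*v^5 + 27*v^4 + 6*v^3 - 3*v^2 - 12*v + 4)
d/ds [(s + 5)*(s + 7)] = 2*s + 12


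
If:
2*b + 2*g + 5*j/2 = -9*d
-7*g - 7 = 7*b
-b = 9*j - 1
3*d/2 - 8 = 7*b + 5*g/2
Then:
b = -563/481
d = 224/1443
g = 82/481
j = 116/481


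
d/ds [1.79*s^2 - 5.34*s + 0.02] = 3.58*s - 5.34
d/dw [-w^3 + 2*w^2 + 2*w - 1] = -3*w^2 + 4*w + 2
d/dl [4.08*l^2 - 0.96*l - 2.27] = 8.16*l - 0.96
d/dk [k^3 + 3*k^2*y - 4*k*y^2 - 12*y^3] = 3*k^2 + 6*k*y - 4*y^2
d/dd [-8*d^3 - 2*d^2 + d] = -24*d^2 - 4*d + 1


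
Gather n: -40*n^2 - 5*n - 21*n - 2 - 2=-40*n^2 - 26*n - 4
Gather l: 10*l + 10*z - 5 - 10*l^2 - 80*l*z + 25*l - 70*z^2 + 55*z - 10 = -10*l^2 + l*(35 - 80*z) - 70*z^2 + 65*z - 15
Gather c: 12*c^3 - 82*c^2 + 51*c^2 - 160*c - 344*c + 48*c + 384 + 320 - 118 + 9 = 12*c^3 - 31*c^2 - 456*c + 595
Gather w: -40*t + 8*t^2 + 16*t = 8*t^2 - 24*t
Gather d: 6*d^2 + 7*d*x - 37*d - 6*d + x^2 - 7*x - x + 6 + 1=6*d^2 + d*(7*x - 43) + x^2 - 8*x + 7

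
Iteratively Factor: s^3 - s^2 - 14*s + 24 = (s - 3)*(s^2 + 2*s - 8) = (s - 3)*(s + 4)*(s - 2)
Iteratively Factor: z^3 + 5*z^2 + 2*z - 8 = (z + 2)*(z^2 + 3*z - 4) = (z - 1)*(z + 2)*(z + 4)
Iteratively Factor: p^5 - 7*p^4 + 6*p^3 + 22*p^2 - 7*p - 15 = (p + 1)*(p^4 - 8*p^3 + 14*p^2 + 8*p - 15) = (p - 1)*(p + 1)*(p^3 - 7*p^2 + 7*p + 15) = (p - 1)*(p + 1)^2*(p^2 - 8*p + 15) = (p - 3)*(p - 1)*(p + 1)^2*(p - 5)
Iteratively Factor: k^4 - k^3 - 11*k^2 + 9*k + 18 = (k + 3)*(k^3 - 4*k^2 + k + 6) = (k - 2)*(k + 3)*(k^2 - 2*k - 3) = (k - 2)*(k + 1)*(k + 3)*(k - 3)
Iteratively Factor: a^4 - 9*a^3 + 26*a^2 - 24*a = (a - 2)*(a^3 - 7*a^2 + 12*a) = a*(a - 2)*(a^2 - 7*a + 12) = a*(a - 4)*(a - 2)*(a - 3)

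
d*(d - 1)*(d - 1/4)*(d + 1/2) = d^4 - 3*d^3/4 - 3*d^2/8 + d/8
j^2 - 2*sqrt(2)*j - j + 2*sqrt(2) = (j - 1)*(j - 2*sqrt(2))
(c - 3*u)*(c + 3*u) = c^2 - 9*u^2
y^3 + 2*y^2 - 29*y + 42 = (y - 3)*(y - 2)*(y + 7)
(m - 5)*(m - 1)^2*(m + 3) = m^4 - 4*m^3 - 10*m^2 + 28*m - 15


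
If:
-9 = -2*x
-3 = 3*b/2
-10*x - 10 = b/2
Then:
No Solution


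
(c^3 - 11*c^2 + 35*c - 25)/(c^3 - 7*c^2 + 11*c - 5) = (c - 5)/(c - 1)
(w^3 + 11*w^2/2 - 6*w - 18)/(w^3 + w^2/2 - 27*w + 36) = (2*w^2 - w - 6)/(2*w^2 - 11*w + 12)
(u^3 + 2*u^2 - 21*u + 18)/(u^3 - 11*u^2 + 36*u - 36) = (u^2 + 5*u - 6)/(u^2 - 8*u + 12)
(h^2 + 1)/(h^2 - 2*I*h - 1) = (h + I)/(h - I)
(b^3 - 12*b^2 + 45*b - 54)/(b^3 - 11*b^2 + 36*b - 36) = (b - 3)/(b - 2)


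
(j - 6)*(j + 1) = j^2 - 5*j - 6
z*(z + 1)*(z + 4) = z^3 + 5*z^2 + 4*z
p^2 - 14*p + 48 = (p - 8)*(p - 6)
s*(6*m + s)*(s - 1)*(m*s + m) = 6*m^2*s^3 - 6*m^2*s + m*s^4 - m*s^2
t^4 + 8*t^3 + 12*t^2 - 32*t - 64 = (t - 2)*(t + 2)*(t + 4)^2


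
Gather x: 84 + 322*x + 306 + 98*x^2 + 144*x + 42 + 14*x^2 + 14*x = 112*x^2 + 480*x + 432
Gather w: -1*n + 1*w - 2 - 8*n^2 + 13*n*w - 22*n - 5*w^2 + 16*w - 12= -8*n^2 - 23*n - 5*w^2 + w*(13*n + 17) - 14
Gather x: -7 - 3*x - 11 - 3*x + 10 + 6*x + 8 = 0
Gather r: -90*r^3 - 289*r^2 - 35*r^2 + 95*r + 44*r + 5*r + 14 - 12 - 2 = -90*r^3 - 324*r^2 + 144*r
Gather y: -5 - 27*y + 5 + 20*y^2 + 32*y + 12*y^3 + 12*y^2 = 12*y^3 + 32*y^2 + 5*y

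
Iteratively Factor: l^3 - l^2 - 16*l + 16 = (l + 4)*(l^2 - 5*l + 4) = (l - 4)*(l + 4)*(l - 1)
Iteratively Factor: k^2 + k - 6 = (k + 3)*(k - 2)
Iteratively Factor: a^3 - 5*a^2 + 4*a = (a - 4)*(a^2 - a) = (a - 4)*(a - 1)*(a)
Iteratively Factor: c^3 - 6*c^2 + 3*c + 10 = (c - 2)*(c^2 - 4*c - 5) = (c - 5)*(c - 2)*(c + 1)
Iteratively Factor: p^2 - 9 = (p - 3)*(p + 3)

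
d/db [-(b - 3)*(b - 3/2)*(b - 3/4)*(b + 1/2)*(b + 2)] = -5*b^4 + 11*b^3 + 51*b^2/4 - 177*b/8 + 9/16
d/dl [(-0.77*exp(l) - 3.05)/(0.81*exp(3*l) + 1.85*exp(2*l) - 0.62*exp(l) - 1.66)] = (1.2474*exp(3*l) + 8.836*exp(2*l) + 11.285*exp(l) - 0.6128)*exp(l)/(0.6561*exp(6*l) + 2.997*exp(5*l) + 2.4181*exp(4*l) - 4.9832*exp(3*l) - 5.7576*exp(2*l) + 2.0584*exp(l) + 2.7556)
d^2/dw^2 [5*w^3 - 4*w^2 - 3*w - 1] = 30*w - 8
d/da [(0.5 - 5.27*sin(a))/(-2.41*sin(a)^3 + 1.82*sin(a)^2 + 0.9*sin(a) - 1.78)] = (-25.4014*sin(a)^3 + 13.2064*sin(a)^2 - 1.82*sin(a) + 8.9306)*cos(a)/(5.8081*sin(a)^6 - 8.7724*sin(a)^5 - 1.0256*sin(a)^4 + 11.8556*sin(a)^3 - 5.6692*sin(a)^2 - 3.204*sin(a) + 3.1684)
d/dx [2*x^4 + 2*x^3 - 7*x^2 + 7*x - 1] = 8*x^3 + 6*x^2 - 14*x + 7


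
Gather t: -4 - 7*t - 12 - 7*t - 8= -14*t - 24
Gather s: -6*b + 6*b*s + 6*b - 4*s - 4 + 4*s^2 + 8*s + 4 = 4*s^2 + s*(6*b + 4)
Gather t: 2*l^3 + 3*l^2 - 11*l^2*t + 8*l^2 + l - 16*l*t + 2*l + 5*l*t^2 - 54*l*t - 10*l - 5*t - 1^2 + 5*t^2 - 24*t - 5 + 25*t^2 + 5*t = 2*l^3 + 11*l^2 - 7*l + t^2*(5*l + 30) + t*(-11*l^2 - 70*l - 24) - 6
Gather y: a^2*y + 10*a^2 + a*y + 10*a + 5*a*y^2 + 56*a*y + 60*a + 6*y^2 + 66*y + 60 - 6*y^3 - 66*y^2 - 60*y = 10*a^2 + 70*a - 6*y^3 + y^2*(5*a - 60) + y*(a^2 + 57*a + 6) + 60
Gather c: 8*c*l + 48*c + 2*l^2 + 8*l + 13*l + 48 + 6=c*(8*l + 48) + 2*l^2 + 21*l + 54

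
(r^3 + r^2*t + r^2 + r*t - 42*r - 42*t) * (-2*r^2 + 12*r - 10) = -2*r^5 - 2*r^4*t + 10*r^4 + 10*r^3*t + 86*r^3 + 86*r^2*t - 514*r^2 - 514*r*t + 420*r + 420*t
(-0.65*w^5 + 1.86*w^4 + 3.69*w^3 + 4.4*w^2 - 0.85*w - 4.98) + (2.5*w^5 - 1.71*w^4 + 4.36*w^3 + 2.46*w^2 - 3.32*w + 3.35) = 1.85*w^5 + 0.15*w^4 + 8.05*w^3 + 6.86*w^2 - 4.17*w - 1.63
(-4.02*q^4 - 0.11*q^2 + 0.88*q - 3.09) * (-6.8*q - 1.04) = 27.336*q^5 + 4.1808*q^4 + 0.748*q^3 - 5.8696*q^2 + 20.0968*q + 3.2136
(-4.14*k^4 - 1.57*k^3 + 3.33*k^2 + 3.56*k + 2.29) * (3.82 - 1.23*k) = 5.0922*k^5 - 13.8837*k^4 - 10.0933*k^3 + 8.3418*k^2 + 10.7825*k + 8.7478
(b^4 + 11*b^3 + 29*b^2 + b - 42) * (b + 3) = b^5 + 14*b^4 + 62*b^3 + 88*b^2 - 39*b - 126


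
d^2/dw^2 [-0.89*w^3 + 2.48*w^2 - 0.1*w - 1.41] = 4.96 - 5.34*w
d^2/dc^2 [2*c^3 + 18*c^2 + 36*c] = 12*c + 36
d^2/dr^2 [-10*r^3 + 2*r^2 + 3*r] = 4 - 60*r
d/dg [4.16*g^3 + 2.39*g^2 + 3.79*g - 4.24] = 12.48*g^2 + 4.78*g + 3.79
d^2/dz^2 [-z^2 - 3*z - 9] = -2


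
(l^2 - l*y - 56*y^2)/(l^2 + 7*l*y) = (l - 8*y)/l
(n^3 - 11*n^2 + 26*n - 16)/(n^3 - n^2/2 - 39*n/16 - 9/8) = 16*(n^2 - 9*n + 8)/(16*n^2 + 24*n + 9)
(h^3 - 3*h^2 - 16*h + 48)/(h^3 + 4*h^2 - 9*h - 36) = (h - 4)/(h + 3)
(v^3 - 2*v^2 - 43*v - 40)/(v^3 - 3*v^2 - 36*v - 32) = (v + 5)/(v + 4)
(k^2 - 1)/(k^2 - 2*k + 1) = (k + 1)/(k - 1)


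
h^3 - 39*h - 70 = (h - 7)*(h + 2)*(h + 5)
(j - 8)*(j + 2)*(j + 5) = j^3 - j^2 - 46*j - 80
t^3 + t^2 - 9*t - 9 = (t - 3)*(t + 1)*(t + 3)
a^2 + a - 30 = (a - 5)*(a + 6)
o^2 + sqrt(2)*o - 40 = (o - 4*sqrt(2))*(o + 5*sqrt(2))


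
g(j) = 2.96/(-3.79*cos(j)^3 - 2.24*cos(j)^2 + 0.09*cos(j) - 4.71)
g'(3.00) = -0.25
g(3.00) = -0.89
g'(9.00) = -0.45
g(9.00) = -0.78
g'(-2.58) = 0.40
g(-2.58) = -0.72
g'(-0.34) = 0.15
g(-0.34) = -0.30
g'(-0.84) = 0.38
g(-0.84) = -0.44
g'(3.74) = 0.38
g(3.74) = -0.71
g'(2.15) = -0.09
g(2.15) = -0.62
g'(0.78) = -0.36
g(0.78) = -0.41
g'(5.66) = 0.29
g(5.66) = -0.36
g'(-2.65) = 0.43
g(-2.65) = -0.75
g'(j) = 2.96*(-11.37*sin(j)*cos(j)^2 - 4.48*sin(j)*cos(j) + 0.09*sin(j))/(-3.79*cos(j)^3 - 2.24*cos(j)^2 + 0.09*cos(j) - 4.71)^2 = (-33.6552*cos(j)^2 - 13.2608*cos(j) + 0.2664)*sin(j)/(3.79*cos(j)^3 + 2.24*cos(j)^2 - 0.09*cos(j) + 4.71)^2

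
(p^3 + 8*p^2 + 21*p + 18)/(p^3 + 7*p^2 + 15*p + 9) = (p + 2)/(p + 1)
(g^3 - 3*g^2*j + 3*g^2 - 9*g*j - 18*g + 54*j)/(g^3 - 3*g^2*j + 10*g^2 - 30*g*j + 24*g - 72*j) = (g - 3)/(g + 4)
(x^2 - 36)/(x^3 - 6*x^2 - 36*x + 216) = 1/(x - 6)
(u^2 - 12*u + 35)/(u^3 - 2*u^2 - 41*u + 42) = (u - 5)/(u^2 + 5*u - 6)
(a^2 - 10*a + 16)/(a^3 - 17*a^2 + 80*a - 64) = (a - 2)/(a^2 - 9*a + 8)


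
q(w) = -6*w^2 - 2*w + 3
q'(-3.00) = 34.00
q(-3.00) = -45.00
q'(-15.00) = 178.00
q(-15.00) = -1317.00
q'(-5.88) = 68.56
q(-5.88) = -192.69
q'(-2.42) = 27.04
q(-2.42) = -27.30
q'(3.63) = -45.56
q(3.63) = -83.32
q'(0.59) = -9.08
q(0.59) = -0.27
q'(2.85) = -36.20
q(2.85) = -51.44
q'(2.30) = -29.60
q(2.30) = -33.34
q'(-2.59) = 29.08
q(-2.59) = -32.07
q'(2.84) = -36.08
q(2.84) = -51.07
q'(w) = -12*w - 2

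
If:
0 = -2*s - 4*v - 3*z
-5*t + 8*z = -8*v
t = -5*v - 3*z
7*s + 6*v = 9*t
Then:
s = 0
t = 0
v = 0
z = 0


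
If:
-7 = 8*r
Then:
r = -7/8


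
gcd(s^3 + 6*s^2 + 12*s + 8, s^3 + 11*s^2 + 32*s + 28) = s^2 + 4*s + 4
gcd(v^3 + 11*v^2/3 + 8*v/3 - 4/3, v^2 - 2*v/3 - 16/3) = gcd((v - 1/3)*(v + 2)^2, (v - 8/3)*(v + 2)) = v + 2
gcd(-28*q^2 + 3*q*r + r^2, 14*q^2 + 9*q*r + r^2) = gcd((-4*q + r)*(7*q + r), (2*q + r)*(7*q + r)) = 7*q + r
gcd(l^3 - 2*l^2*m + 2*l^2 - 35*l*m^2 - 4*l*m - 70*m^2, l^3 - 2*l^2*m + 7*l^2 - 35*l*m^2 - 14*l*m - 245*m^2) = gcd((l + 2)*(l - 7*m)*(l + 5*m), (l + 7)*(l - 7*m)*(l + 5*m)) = l^2 - 2*l*m - 35*m^2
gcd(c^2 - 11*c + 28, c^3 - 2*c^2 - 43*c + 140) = c - 4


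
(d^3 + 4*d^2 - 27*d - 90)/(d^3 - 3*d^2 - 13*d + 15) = (d + 6)/(d - 1)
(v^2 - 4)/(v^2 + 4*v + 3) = (v^2 - 4)/(v^2 + 4*v + 3)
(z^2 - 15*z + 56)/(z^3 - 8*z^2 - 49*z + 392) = 1/(z + 7)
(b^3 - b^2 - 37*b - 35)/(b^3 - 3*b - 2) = (b^2 - 2*b - 35)/(b^2 - b - 2)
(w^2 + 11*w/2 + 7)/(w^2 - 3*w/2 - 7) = (2*w + 7)/(2*w - 7)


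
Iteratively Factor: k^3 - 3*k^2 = (k)*(k^2 - 3*k) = k*(k - 3)*(k)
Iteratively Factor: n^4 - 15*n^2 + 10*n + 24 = (n + 4)*(n^3 - 4*n^2 + n + 6) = (n - 2)*(n + 4)*(n^2 - 2*n - 3) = (n - 2)*(n + 1)*(n + 4)*(n - 3)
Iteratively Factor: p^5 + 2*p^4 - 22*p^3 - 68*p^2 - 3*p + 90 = (p + 3)*(p^4 - p^3 - 19*p^2 - 11*p + 30) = (p + 2)*(p + 3)*(p^3 - 3*p^2 - 13*p + 15) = (p + 2)*(p + 3)^2*(p^2 - 6*p + 5) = (p - 1)*(p + 2)*(p + 3)^2*(p - 5)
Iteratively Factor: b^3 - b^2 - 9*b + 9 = (b + 3)*(b^2 - 4*b + 3) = (b - 1)*(b + 3)*(b - 3)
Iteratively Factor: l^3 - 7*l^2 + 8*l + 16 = (l - 4)*(l^2 - 3*l - 4) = (l - 4)*(l + 1)*(l - 4)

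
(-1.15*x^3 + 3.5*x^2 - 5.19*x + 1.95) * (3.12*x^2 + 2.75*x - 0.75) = -3.588*x^5 + 7.7575*x^4 - 5.7053*x^3 - 10.8135*x^2 + 9.255*x - 1.4625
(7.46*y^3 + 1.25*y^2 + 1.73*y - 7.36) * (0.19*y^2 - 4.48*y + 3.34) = 1.4174*y^5 - 33.1833*y^4 + 19.6451*y^3 - 4.9738*y^2 + 38.751*y - 24.5824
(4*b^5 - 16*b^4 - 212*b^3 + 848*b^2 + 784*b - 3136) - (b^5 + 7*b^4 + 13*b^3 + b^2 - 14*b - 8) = 3*b^5 - 23*b^4 - 225*b^3 + 847*b^2 + 798*b - 3128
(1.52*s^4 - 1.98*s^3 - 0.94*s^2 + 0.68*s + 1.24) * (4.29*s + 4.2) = 6.5208*s^5 - 2.1102*s^4 - 12.3486*s^3 - 1.0308*s^2 + 8.1756*s + 5.208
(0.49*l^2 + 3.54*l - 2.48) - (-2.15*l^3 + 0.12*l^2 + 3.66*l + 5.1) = 2.15*l^3 + 0.37*l^2 - 0.12*l - 7.58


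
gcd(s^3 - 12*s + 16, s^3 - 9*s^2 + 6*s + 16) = s - 2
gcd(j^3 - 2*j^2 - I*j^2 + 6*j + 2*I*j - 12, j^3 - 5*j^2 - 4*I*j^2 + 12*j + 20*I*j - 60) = j + 2*I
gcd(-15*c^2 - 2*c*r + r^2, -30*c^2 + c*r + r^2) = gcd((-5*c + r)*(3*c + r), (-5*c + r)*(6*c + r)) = -5*c + r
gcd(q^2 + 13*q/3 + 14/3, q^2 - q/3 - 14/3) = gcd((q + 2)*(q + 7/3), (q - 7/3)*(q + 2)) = q + 2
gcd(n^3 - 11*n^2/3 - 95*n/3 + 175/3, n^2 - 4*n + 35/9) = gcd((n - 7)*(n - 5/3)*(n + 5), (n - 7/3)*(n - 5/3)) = n - 5/3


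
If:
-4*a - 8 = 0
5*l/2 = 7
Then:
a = -2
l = 14/5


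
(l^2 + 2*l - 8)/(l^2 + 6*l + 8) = (l - 2)/(l + 2)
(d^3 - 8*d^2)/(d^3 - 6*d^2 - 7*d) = d*(8 - d)/(-d^2 + 6*d + 7)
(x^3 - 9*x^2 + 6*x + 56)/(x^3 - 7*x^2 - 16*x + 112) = (x + 2)/(x + 4)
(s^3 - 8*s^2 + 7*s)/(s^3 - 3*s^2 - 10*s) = (-s^2 + 8*s - 7)/(-s^2 + 3*s + 10)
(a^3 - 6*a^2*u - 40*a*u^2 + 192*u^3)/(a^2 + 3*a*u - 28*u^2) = (a^2 - 2*a*u - 48*u^2)/(a + 7*u)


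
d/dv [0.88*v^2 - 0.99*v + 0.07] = 1.76*v - 0.99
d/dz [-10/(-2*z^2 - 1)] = -40*z/(2*z^2 + 1)^2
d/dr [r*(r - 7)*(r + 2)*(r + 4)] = 4*r^3 - 3*r^2 - 68*r - 56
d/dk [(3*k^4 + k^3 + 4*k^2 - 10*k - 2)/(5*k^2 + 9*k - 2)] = 2*(15*k^5 + 43*k^4 - 3*k^3 + 40*k^2 + 2*k + 19)/(25*k^4 + 90*k^3 + 61*k^2 - 36*k + 4)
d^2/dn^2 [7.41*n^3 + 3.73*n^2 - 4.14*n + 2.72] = 44.46*n + 7.46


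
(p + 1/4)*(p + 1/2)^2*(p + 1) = p^4 + 9*p^3/4 + 7*p^2/4 + 9*p/16 + 1/16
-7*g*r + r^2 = r*(-7*g + r)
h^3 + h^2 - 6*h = h*(h - 2)*(h + 3)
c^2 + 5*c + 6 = (c + 2)*(c + 3)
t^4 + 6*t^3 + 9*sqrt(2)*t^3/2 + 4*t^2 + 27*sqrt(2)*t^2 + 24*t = t*(t + 6)*(t + sqrt(2)/2)*(t + 4*sqrt(2))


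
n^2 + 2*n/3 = n*(n + 2/3)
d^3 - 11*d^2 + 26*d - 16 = (d - 8)*(d - 2)*(d - 1)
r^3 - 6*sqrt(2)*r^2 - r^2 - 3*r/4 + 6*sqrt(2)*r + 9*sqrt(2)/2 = (r - 3/2)*(r + 1/2)*(r - 6*sqrt(2))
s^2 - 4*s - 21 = (s - 7)*(s + 3)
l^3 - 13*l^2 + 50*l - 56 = (l - 7)*(l - 4)*(l - 2)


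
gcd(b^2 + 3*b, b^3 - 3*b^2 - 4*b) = b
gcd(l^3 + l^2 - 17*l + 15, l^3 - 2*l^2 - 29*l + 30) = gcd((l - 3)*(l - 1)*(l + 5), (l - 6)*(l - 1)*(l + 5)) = l^2 + 4*l - 5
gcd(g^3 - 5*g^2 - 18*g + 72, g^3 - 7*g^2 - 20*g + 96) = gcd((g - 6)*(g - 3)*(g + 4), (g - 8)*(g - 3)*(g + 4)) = g^2 + g - 12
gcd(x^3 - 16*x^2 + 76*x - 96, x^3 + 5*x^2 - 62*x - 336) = x - 8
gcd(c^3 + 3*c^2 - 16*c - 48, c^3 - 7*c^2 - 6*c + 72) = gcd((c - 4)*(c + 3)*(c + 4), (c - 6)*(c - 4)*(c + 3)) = c^2 - c - 12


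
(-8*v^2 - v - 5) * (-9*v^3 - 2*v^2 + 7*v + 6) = 72*v^5 + 25*v^4 - 9*v^3 - 45*v^2 - 41*v - 30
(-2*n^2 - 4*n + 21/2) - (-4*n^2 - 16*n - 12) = 2*n^2 + 12*n + 45/2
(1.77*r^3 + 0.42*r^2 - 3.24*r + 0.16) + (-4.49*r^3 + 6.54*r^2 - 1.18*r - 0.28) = -2.72*r^3 + 6.96*r^2 - 4.42*r - 0.12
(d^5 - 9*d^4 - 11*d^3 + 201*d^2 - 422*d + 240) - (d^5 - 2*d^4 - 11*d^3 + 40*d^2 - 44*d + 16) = -7*d^4 + 161*d^2 - 378*d + 224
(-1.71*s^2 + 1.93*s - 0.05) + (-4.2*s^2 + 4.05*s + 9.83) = -5.91*s^2 + 5.98*s + 9.78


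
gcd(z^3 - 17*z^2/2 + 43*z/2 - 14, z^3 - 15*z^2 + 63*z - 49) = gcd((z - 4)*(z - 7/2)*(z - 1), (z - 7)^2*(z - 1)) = z - 1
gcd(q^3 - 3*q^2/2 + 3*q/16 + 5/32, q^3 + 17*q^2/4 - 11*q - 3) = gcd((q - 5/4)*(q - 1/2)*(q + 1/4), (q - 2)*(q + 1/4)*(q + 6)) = q + 1/4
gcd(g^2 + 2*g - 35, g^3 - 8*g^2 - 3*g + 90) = g - 5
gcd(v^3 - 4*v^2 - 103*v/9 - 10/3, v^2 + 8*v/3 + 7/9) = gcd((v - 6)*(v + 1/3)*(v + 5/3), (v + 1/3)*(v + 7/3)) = v + 1/3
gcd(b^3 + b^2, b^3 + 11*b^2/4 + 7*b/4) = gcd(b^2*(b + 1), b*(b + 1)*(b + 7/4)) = b^2 + b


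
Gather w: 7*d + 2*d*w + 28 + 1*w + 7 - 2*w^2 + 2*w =7*d - 2*w^2 + w*(2*d + 3) + 35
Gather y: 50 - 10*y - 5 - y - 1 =44 - 11*y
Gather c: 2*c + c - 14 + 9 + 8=3*c + 3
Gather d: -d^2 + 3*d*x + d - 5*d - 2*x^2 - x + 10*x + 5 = -d^2 + d*(3*x - 4) - 2*x^2 + 9*x + 5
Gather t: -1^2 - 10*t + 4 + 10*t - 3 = 0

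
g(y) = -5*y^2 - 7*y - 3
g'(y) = -10*y - 7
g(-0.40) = -1.00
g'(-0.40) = -3.00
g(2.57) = -54.01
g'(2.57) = -32.70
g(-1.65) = -5.06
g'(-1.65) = 9.50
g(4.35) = -128.06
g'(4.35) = -50.50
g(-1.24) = -2.01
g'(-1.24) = 5.40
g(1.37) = -21.97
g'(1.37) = -20.70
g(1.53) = -25.41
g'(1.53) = -22.30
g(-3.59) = -42.31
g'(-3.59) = 28.90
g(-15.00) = -1023.00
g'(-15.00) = 143.00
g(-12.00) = -639.00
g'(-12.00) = 113.00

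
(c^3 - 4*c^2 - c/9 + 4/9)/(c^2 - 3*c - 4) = (c^2 - 1/9)/(c + 1)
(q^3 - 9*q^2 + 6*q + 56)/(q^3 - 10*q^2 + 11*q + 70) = (q - 4)/(q - 5)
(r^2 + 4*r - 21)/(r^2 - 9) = (r + 7)/(r + 3)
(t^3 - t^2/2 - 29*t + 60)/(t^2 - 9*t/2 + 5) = (t^2 + 2*t - 24)/(t - 2)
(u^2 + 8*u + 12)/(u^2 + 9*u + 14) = (u + 6)/(u + 7)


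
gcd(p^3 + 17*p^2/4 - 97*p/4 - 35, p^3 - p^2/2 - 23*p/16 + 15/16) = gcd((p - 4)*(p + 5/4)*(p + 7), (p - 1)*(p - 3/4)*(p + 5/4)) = p + 5/4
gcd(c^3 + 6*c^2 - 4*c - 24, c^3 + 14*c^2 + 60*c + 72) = c^2 + 8*c + 12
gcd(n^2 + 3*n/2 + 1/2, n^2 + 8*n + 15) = 1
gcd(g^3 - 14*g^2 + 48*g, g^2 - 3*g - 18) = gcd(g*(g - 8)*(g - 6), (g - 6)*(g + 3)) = g - 6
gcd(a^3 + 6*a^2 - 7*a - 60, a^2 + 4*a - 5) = a + 5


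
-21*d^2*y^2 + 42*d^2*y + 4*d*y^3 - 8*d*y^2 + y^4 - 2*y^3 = y*(-3*d + y)*(7*d + y)*(y - 2)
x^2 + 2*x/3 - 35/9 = (x - 5/3)*(x + 7/3)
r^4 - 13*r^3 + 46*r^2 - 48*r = r*(r - 8)*(r - 3)*(r - 2)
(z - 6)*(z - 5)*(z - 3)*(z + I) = z^4 - 14*z^3 + I*z^3 + 63*z^2 - 14*I*z^2 - 90*z + 63*I*z - 90*I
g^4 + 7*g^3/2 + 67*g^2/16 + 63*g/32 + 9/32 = (g + 1/4)*(g + 3/4)*(g + 1)*(g + 3/2)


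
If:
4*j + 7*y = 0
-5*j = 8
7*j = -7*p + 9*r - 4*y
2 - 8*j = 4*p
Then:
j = -8/5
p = 37/10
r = 257/126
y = 32/35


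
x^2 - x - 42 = (x - 7)*(x + 6)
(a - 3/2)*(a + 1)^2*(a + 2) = a^4 + 5*a^3/2 - a^2 - 11*a/2 - 3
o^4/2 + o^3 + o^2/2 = o^2*(o/2 + 1/2)*(o + 1)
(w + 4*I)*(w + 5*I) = w^2 + 9*I*w - 20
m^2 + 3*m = m*(m + 3)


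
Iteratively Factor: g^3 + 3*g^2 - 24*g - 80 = (g + 4)*(g^2 - g - 20) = (g + 4)^2*(g - 5)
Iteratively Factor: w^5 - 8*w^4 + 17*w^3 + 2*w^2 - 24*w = (w - 4)*(w^4 - 4*w^3 + w^2 + 6*w) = w*(w - 4)*(w^3 - 4*w^2 + w + 6) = w*(w - 4)*(w - 2)*(w^2 - 2*w - 3) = w*(w - 4)*(w - 2)*(w + 1)*(w - 3)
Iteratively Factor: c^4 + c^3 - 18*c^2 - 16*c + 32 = (c - 1)*(c^3 + 2*c^2 - 16*c - 32) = (c - 1)*(c + 4)*(c^2 - 2*c - 8) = (c - 4)*(c - 1)*(c + 4)*(c + 2)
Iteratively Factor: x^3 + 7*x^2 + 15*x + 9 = (x + 1)*(x^2 + 6*x + 9) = (x + 1)*(x + 3)*(x + 3)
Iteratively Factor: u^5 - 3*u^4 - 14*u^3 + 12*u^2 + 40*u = (u - 5)*(u^4 + 2*u^3 - 4*u^2 - 8*u) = (u - 5)*(u + 2)*(u^3 - 4*u) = (u - 5)*(u - 2)*(u + 2)*(u^2 + 2*u) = (u - 5)*(u - 2)*(u + 2)^2*(u)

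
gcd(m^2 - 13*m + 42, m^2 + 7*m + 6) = 1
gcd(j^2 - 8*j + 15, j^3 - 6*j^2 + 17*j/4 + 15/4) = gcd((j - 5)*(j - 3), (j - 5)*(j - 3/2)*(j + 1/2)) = j - 5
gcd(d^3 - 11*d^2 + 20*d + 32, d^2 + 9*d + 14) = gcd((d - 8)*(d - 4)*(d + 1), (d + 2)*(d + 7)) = 1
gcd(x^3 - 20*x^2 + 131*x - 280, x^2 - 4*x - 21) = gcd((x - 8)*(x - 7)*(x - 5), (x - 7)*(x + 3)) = x - 7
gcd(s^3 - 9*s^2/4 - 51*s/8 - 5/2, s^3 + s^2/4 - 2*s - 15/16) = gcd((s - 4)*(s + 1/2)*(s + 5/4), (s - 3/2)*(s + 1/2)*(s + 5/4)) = s^2 + 7*s/4 + 5/8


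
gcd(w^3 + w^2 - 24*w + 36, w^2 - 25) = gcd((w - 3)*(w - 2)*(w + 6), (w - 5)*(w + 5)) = 1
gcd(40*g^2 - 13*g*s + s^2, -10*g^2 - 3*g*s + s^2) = -5*g + s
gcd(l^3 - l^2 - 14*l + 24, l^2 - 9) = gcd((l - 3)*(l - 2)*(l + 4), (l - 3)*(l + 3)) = l - 3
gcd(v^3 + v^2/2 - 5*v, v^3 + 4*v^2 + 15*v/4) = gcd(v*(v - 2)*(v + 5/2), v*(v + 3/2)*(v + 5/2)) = v^2 + 5*v/2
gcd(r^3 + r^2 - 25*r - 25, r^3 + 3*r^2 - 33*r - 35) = r^2 - 4*r - 5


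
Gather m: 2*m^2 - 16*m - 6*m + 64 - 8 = 2*m^2 - 22*m + 56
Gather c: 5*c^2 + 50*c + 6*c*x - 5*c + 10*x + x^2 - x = 5*c^2 + c*(6*x + 45) + x^2 + 9*x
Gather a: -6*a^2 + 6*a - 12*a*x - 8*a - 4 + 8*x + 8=-6*a^2 + a*(-12*x - 2) + 8*x + 4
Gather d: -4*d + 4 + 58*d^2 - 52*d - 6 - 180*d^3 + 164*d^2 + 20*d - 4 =-180*d^3 + 222*d^2 - 36*d - 6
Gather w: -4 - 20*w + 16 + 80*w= 60*w + 12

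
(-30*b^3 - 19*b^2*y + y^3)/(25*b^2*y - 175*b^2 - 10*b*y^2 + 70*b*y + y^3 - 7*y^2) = (6*b^2 + 5*b*y + y^2)/(-5*b*y + 35*b + y^2 - 7*y)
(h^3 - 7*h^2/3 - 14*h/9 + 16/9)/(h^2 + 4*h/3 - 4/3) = (3*h^2 - 5*h - 8)/(3*(h + 2))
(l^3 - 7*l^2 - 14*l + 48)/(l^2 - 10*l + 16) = l + 3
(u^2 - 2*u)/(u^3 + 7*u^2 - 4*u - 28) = u/(u^2 + 9*u + 14)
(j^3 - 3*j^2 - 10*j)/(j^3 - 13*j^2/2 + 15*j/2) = 2*(j + 2)/(2*j - 3)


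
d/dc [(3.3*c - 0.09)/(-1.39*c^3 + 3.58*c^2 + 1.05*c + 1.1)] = (9.174*c^3 - 12.1893*c^2 + 0.6444*c + 3.7245)/(1.9321*c^6 - 9.9524*c^5 + 9.8974*c^4 + 4.46*c^3 + 8.9785*c^2 + 2.31*c + 1.21)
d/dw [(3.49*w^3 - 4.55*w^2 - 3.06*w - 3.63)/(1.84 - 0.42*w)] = (-2.9316*w^3 + 21.1758*w^2 - 16.744*w - 7.155)/(0.1764*w^2 - 1.5456*w + 3.3856)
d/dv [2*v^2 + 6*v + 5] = 4*v + 6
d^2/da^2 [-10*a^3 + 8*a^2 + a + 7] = 16 - 60*a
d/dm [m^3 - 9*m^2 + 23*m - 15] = 3*m^2 - 18*m + 23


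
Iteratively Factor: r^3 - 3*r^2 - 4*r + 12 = (r - 2)*(r^2 - r - 6) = (r - 2)*(r + 2)*(r - 3)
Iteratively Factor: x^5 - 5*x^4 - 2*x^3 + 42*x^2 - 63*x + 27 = (x - 3)*(x^4 - 2*x^3 - 8*x^2 + 18*x - 9) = (x - 3)^2*(x^3 + x^2 - 5*x + 3) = (x - 3)^2*(x - 1)*(x^2 + 2*x - 3) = (x - 3)^2*(x - 1)^2*(x + 3)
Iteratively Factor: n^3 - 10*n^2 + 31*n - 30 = (n - 5)*(n^2 - 5*n + 6) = (n - 5)*(n - 2)*(n - 3)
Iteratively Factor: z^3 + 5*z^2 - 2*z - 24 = (z - 2)*(z^2 + 7*z + 12) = (z - 2)*(z + 3)*(z + 4)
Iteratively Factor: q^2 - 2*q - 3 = (q - 3)*(q + 1)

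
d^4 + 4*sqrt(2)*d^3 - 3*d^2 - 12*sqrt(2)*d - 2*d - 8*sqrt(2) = (d - 2)*(d + 1)^2*(d + 4*sqrt(2))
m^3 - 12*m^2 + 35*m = m*(m - 7)*(m - 5)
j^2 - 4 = (j - 2)*(j + 2)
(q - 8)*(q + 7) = q^2 - q - 56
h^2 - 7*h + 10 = (h - 5)*(h - 2)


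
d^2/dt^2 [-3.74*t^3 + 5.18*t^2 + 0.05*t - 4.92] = 10.36 - 22.44*t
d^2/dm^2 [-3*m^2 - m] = -6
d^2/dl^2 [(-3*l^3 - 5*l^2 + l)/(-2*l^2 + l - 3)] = 6*(-3*l^3 - 39*l^2 + 33*l + 14)/(8*l^6 - 12*l^5 + 42*l^4 - 37*l^3 + 63*l^2 - 27*l + 27)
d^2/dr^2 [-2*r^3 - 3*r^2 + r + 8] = -12*r - 6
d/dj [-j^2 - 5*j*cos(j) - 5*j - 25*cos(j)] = 5*j*sin(j) - 2*j + 25*sin(j) - 5*cos(j) - 5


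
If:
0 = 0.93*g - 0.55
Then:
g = 0.59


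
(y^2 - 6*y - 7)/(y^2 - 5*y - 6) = (y - 7)/(y - 6)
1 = 1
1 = 1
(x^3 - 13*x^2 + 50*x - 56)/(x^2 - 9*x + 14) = x - 4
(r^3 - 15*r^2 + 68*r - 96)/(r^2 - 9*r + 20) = (r^2 - 11*r + 24)/(r - 5)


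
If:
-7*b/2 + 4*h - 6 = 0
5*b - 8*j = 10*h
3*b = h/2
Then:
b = 12/41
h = 72/41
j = -165/82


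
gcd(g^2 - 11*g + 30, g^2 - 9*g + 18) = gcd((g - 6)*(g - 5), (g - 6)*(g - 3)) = g - 6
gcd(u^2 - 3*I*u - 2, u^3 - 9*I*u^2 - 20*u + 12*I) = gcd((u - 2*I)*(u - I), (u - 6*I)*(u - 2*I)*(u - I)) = u^2 - 3*I*u - 2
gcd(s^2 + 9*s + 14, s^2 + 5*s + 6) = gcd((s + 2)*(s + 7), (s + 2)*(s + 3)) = s + 2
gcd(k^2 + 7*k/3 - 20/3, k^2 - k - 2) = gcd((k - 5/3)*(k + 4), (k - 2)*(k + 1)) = 1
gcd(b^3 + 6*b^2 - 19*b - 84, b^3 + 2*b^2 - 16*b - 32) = b - 4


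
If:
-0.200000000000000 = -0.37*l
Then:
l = 0.54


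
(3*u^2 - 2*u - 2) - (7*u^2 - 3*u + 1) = -4*u^2 + u - 3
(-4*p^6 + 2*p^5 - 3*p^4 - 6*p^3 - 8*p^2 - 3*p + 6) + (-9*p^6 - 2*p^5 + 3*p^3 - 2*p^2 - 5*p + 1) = -13*p^6 - 3*p^4 - 3*p^3 - 10*p^2 - 8*p + 7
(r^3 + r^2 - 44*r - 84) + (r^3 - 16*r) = 2*r^3 + r^2 - 60*r - 84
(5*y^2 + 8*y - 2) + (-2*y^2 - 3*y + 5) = 3*y^2 + 5*y + 3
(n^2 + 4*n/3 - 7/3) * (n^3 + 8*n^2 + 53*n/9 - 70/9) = n^5 + 28*n^4/3 + 128*n^3/9 - 502*n^2/27 - 217*n/9 + 490/27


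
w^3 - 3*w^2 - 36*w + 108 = (w - 6)*(w - 3)*(w + 6)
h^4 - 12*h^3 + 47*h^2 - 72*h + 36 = (h - 6)*(h - 3)*(h - 2)*(h - 1)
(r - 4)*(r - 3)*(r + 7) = r^3 - 37*r + 84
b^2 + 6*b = b*(b + 6)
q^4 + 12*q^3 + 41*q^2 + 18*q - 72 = (q - 1)*(q + 3)*(q + 4)*(q + 6)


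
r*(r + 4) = r^2 + 4*r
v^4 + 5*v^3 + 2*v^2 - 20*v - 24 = (v - 2)*(v + 2)^2*(v + 3)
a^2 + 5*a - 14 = (a - 2)*(a + 7)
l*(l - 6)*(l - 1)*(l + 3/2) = l^4 - 11*l^3/2 - 9*l^2/2 + 9*l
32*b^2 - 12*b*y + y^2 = (-8*b + y)*(-4*b + y)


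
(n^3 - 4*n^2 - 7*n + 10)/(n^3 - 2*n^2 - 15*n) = (n^2 + n - 2)/(n*(n + 3))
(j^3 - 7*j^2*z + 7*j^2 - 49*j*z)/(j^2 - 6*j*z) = (j^2 - 7*j*z + 7*j - 49*z)/(j - 6*z)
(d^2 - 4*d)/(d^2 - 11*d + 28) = d/(d - 7)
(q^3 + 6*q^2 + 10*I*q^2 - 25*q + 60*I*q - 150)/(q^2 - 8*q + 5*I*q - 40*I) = (q^2 + q*(6 + 5*I) + 30*I)/(q - 8)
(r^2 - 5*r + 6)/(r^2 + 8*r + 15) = (r^2 - 5*r + 6)/(r^2 + 8*r + 15)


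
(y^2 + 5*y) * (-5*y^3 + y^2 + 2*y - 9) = -5*y^5 - 24*y^4 + 7*y^3 + y^2 - 45*y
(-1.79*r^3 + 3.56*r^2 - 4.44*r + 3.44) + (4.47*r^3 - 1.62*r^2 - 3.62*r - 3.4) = 2.68*r^3 + 1.94*r^2 - 8.06*r + 0.04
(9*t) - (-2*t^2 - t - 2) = 2*t^2 + 10*t + 2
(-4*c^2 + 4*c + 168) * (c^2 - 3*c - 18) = -4*c^4 + 16*c^3 + 228*c^2 - 576*c - 3024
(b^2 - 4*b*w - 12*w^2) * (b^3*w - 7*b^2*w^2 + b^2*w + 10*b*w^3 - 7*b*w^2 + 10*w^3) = b^5*w - 11*b^4*w^2 + b^4*w + 26*b^3*w^3 - 11*b^3*w^2 + 44*b^2*w^4 + 26*b^2*w^3 - 120*b*w^5 + 44*b*w^4 - 120*w^5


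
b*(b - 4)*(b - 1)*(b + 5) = b^4 - 21*b^2 + 20*b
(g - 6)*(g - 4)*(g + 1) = g^3 - 9*g^2 + 14*g + 24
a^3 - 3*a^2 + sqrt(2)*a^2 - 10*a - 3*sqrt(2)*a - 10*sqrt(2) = (a - 5)*(a + 2)*(a + sqrt(2))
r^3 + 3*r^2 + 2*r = r*(r + 1)*(r + 2)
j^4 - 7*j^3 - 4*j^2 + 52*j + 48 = (j - 6)*(j - 4)*(j + 1)*(j + 2)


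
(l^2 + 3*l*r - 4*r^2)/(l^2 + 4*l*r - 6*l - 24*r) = (l - r)/(l - 6)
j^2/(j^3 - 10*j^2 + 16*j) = j/(j^2 - 10*j + 16)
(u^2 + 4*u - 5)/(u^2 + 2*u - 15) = (u - 1)/(u - 3)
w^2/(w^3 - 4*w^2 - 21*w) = w/(w^2 - 4*w - 21)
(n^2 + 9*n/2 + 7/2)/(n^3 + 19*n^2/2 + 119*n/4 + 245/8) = 4*(n + 1)/(4*n^2 + 24*n + 35)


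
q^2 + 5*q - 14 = (q - 2)*(q + 7)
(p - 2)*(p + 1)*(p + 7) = p^3 + 6*p^2 - 9*p - 14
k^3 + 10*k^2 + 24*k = k*(k + 4)*(k + 6)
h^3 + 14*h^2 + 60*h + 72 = (h + 2)*(h + 6)^2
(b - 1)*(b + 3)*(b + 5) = b^3 + 7*b^2 + 7*b - 15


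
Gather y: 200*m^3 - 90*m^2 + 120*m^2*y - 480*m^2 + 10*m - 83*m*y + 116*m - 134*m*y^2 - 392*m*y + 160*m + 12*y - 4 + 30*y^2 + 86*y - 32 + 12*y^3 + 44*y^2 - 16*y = 200*m^3 - 570*m^2 + 286*m + 12*y^3 + y^2*(74 - 134*m) + y*(120*m^2 - 475*m + 82) - 36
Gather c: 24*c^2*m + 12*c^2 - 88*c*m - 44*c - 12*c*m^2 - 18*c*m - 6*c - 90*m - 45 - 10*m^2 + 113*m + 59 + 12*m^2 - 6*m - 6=c^2*(24*m + 12) + c*(-12*m^2 - 106*m - 50) + 2*m^2 + 17*m + 8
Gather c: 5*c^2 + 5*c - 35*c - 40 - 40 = 5*c^2 - 30*c - 80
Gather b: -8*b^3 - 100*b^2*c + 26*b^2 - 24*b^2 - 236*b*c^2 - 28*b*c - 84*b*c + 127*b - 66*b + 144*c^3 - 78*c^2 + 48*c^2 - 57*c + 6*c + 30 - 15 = -8*b^3 + b^2*(2 - 100*c) + b*(-236*c^2 - 112*c + 61) + 144*c^3 - 30*c^2 - 51*c + 15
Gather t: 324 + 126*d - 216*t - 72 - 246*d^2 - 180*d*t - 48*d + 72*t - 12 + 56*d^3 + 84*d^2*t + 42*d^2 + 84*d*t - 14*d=56*d^3 - 204*d^2 + 64*d + t*(84*d^2 - 96*d - 144) + 240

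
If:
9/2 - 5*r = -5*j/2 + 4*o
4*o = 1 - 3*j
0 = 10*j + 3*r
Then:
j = -3/19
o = 7/19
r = 10/19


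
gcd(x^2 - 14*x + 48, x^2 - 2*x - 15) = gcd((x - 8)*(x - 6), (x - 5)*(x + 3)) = 1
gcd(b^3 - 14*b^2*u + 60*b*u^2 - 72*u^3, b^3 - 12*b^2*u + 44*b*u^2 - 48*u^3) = b^2 - 8*b*u + 12*u^2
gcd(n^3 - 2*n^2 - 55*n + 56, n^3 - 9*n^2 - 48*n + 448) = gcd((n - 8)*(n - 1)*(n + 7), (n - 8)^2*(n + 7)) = n^2 - n - 56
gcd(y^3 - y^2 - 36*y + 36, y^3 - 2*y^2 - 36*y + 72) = y^2 - 36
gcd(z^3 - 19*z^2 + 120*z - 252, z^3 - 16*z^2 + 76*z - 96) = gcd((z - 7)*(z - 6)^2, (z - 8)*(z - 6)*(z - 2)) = z - 6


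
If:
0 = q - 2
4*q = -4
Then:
No Solution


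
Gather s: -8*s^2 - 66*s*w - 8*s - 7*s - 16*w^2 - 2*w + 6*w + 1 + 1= -8*s^2 + s*(-66*w - 15) - 16*w^2 + 4*w + 2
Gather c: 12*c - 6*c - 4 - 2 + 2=6*c - 4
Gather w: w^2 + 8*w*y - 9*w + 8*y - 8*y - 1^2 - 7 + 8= w^2 + w*(8*y - 9)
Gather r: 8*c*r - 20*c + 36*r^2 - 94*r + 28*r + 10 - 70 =-20*c + 36*r^2 + r*(8*c - 66) - 60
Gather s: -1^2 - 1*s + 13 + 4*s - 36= 3*s - 24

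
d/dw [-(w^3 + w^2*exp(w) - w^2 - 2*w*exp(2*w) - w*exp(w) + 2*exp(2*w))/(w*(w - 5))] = (-w^4*exp(w) - w^4 + 4*w^3*exp(2*w) + 6*w^3*exp(w) + 10*w^3 - 26*w^2*exp(2*w) - w^2*exp(w) - 5*w^2 + 24*w*exp(2*w) - 10*exp(2*w))/(w^2*(w^2 - 10*w + 25))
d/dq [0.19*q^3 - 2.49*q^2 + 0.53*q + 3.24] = 0.57*q^2 - 4.98*q + 0.53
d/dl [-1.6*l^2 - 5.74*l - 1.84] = -3.2*l - 5.74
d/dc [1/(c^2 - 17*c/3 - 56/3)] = 3*(17 - 6*c)/(-3*c^2 + 17*c + 56)^2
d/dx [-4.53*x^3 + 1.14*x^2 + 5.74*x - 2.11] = -13.59*x^2 + 2.28*x + 5.74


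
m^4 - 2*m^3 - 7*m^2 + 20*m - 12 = (m - 2)^2*(m - 1)*(m + 3)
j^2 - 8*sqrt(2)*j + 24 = (j - 6*sqrt(2))*(j - 2*sqrt(2))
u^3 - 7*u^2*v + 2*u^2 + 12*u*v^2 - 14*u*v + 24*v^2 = (u + 2)*(u - 4*v)*(u - 3*v)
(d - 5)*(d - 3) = d^2 - 8*d + 15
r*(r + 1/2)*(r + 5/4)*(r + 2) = r^4 + 15*r^3/4 + 33*r^2/8 + 5*r/4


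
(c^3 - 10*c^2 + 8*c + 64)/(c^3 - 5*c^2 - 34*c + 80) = (c^2 - 2*c - 8)/(c^2 + 3*c - 10)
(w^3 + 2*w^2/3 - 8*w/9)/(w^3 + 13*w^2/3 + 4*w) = (w - 2/3)/(w + 3)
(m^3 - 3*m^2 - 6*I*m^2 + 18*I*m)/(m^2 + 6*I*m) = (m^2 - 3*m - 6*I*m + 18*I)/(m + 6*I)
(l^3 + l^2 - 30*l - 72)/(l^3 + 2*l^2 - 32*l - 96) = (l + 3)/(l + 4)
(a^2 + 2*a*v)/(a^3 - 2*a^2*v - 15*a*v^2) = (-a - 2*v)/(-a^2 + 2*a*v + 15*v^2)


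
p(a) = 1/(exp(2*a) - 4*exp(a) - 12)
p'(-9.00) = 0.00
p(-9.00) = -0.08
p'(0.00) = 0.01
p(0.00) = -0.07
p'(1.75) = -11.93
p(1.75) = -0.53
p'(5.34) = -0.00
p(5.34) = 0.00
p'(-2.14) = 0.00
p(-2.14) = -0.08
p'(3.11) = -0.01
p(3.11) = 0.00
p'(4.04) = -0.00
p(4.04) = 0.00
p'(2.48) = -0.03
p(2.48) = 0.01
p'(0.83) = -0.01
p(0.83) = -0.06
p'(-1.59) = 0.00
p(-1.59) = -0.08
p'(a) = (-2*exp(2*a) + 4*exp(a))/(exp(2*a) - 4*exp(a) - 12)^2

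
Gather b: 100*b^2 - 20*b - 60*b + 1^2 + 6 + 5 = 100*b^2 - 80*b + 12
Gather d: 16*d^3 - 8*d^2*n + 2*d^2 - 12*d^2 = 16*d^3 + d^2*(-8*n - 10)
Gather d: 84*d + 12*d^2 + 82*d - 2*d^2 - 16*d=10*d^2 + 150*d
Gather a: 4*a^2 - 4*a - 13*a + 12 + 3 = 4*a^2 - 17*a + 15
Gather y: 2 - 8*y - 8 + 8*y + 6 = 0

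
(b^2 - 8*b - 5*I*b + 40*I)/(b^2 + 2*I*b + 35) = (b - 8)/(b + 7*I)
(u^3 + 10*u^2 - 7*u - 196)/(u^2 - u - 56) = (u^2 + 3*u - 28)/(u - 8)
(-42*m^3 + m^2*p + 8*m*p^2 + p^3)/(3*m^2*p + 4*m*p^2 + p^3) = (-14*m^2 + 5*m*p + p^2)/(p*(m + p))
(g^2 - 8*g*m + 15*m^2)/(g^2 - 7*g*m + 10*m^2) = (g - 3*m)/(g - 2*m)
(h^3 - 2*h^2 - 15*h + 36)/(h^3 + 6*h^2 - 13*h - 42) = (h^2 + h - 12)/(h^2 + 9*h + 14)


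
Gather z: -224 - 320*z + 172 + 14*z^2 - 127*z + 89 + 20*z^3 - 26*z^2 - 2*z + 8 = 20*z^3 - 12*z^2 - 449*z + 45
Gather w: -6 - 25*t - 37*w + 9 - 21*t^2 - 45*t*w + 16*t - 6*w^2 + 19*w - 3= -21*t^2 - 9*t - 6*w^2 + w*(-45*t - 18)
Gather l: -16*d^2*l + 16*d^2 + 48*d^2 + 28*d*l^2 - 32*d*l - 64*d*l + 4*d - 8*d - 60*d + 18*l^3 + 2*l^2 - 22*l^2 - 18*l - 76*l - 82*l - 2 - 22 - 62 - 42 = 64*d^2 - 64*d + 18*l^3 + l^2*(28*d - 20) + l*(-16*d^2 - 96*d - 176) - 128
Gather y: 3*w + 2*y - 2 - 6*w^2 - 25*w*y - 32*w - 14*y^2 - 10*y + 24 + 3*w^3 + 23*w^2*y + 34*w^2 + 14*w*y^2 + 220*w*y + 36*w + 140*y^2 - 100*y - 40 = 3*w^3 + 28*w^2 + 7*w + y^2*(14*w + 126) + y*(23*w^2 + 195*w - 108) - 18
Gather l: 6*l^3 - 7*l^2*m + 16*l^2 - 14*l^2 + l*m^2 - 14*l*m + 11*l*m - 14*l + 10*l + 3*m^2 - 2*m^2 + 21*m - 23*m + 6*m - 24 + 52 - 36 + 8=6*l^3 + l^2*(2 - 7*m) + l*(m^2 - 3*m - 4) + m^2 + 4*m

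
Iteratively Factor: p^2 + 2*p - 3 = (p - 1)*(p + 3)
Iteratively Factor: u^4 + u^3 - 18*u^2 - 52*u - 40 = (u + 2)*(u^3 - u^2 - 16*u - 20) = (u + 2)^2*(u^2 - 3*u - 10) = (u - 5)*(u + 2)^2*(u + 2)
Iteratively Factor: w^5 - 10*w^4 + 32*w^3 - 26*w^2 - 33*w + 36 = (w - 1)*(w^4 - 9*w^3 + 23*w^2 - 3*w - 36) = (w - 4)*(w - 1)*(w^3 - 5*w^2 + 3*w + 9) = (w - 4)*(w - 3)*(w - 1)*(w^2 - 2*w - 3) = (w - 4)*(w - 3)^2*(w - 1)*(w + 1)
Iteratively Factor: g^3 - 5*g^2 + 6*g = (g - 2)*(g^2 - 3*g) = (g - 3)*(g - 2)*(g)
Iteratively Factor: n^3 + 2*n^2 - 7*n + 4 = (n + 4)*(n^2 - 2*n + 1) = (n - 1)*(n + 4)*(n - 1)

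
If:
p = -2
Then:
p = -2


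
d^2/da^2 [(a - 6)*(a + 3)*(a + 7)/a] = 2 - 252/a^3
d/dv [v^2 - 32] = 2*v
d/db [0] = 0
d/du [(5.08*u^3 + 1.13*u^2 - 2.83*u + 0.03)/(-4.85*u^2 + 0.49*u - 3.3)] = (-24.638*u^4 + 4.9784*u^3 - 63.4638*u^2 - 7.167*u + 9.3243)/(23.5225*u^4 - 4.753*u^3 + 32.2501*u^2 - 3.234*u + 10.89)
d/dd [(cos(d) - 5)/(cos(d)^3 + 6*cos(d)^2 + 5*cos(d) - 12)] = (-117*cos(d) - 9*cos(2*d) + cos(3*d) - 35)*sin(d)/(2*(cos(d)^3 + 6*cos(d)^2 + 5*cos(d) - 12)^2)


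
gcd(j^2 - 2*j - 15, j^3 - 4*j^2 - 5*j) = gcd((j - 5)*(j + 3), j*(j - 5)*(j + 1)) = j - 5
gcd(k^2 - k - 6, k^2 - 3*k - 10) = k + 2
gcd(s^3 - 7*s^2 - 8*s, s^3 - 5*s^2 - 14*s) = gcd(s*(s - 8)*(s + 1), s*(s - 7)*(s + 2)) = s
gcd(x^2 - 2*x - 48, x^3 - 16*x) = 1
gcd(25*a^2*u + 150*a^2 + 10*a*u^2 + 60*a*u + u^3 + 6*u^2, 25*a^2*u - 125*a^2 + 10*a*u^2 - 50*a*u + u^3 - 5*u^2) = 25*a^2 + 10*a*u + u^2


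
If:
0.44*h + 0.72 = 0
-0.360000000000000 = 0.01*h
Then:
No Solution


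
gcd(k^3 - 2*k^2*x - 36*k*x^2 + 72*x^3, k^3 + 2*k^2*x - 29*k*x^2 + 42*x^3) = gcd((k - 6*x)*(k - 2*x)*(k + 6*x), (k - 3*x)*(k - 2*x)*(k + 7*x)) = -k + 2*x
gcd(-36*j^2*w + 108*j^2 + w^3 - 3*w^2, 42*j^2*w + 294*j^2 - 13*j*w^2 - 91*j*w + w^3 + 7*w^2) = -6*j + w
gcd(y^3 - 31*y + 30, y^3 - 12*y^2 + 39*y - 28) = y - 1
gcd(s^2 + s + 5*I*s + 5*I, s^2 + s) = s + 1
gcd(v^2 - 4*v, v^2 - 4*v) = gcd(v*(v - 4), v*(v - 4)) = v^2 - 4*v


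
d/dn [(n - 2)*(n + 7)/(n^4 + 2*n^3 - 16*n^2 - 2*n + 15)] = (-2*n^5 - 17*n^4 + 36*n^3 + 162*n^2 - 418*n + 47)/(n^8 + 4*n^7 - 28*n^6 - 68*n^5 + 278*n^4 + 124*n^3 - 476*n^2 - 60*n + 225)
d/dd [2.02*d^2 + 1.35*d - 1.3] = 4.04*d + 1.35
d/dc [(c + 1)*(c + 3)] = 2*c + 4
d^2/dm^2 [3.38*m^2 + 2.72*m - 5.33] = 6.76000000000000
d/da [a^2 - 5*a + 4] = 2*a - 5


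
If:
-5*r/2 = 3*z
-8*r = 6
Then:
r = -3/4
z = 5/8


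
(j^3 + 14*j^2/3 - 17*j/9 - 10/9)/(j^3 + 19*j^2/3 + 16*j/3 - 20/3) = (j + 1/3)/(j + 2)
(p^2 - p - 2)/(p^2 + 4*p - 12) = (p + 1)/(p + 6)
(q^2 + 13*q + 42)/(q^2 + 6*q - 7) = (q + 6)/(q - 1)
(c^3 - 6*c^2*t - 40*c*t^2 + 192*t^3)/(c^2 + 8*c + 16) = (c^3 - 6*c^2*t - 40*c*t^2 + 192*t^3)/(c^2 + 8*c + 16)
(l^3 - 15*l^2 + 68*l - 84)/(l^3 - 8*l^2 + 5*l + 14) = (l - 6)/(l + 1)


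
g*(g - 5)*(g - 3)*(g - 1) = g^4 - 9*g^3 + 23*g^2 - 15*g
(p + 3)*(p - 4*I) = p^2 + 3*p - 4*I*p - 12*I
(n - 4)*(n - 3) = n^2 - 7*n + 12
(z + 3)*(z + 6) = z^2 + 9*z + 18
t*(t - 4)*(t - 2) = t^3 - 6*t^2 + 8*t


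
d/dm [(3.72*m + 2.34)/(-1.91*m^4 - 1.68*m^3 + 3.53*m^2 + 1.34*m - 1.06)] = (21.3156*m^4 + 30.3768*m^3 - 1.338*m^2 - 16.5204*m - 7.0788)/(3.6481*m^8 + 6.4176*m^7 - 10.6622*m^6 - 16.9796*m^5 + 12.0077*m^4 + 13.022*m^3 - 5.688*m^2 - 2.8408*m + 1.1236)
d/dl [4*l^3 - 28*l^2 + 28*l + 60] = 12*l^2 - 56*l + 28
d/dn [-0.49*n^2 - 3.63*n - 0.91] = -0.98*n - 3.63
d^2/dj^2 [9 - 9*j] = 0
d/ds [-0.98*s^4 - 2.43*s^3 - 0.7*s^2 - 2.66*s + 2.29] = -3.92*s^3 - 7.29*s^2 - 1.4*s - 2.66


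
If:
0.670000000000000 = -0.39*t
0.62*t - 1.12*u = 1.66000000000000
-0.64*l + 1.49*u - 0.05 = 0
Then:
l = -5.74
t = -1.72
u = -2.43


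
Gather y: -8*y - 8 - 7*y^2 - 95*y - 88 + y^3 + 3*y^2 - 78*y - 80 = y^3 - 4*y^2 - 181*y - 176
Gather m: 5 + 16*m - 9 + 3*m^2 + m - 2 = 3*m^2 + 17*m - 6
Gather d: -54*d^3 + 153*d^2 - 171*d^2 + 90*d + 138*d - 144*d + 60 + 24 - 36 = -54*d^3 - 18*d^2 + 84*d + 48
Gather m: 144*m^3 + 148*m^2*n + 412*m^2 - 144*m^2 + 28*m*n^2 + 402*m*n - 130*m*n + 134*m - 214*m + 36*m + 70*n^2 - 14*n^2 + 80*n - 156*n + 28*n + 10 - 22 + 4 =144*m^3 + m^2*(148*n + 268) + m*(28*n^2 + 272*n - 44) + 56*n^2 - 48*n - 8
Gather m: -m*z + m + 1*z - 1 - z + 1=m*(1 - z)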